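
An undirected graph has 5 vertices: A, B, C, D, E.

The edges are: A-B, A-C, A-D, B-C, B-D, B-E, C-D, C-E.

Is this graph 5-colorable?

Yes

The chromatic number is 4. A, B, C, D are mutually adjacent (a clique of size 4), so at least 4 colors are needed.
4 colors suffice: color 1 → {B}; color 2 → {C}; color 3 → {D, E}; color 4 → {A}.
Since 5 ≥ 4, a proper 5-coloring certainly exists.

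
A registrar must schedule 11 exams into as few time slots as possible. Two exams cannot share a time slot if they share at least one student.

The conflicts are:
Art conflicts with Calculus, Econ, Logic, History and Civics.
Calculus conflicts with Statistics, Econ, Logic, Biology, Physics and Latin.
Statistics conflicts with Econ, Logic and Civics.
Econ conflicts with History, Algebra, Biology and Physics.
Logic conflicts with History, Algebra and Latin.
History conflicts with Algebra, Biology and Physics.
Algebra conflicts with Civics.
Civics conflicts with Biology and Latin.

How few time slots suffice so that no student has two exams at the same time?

3

Calculus, Econ, Biology pairwise conflict, so at least 3 time slots are needed.
3 time slots suffice: time slot 1 → {Econ, Logic, Civics}; time slot 2 → {Calculus, History}; time slot 3 → {Art, Statistics, Algebra, Biology, Physics, Latin}. Every pair that conflicts lands in different time slots.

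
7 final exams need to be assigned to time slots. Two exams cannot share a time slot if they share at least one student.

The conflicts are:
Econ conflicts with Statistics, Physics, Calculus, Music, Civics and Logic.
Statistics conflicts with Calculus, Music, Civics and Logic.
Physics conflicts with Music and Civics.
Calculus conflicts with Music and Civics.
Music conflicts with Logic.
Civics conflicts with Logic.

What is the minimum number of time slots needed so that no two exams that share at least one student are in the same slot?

Econ, Statistics, Calculus, Music all conflict with each other, so at least 4 time slots are needed.
4 time slots suffice: time slot 1 → {Econ}; time slot 2 → {Music, Civics}; time slot 3 → {Statistics, Physics}; time slot 4 → {Calculus, Logic}. Each listed conflict is separated.

4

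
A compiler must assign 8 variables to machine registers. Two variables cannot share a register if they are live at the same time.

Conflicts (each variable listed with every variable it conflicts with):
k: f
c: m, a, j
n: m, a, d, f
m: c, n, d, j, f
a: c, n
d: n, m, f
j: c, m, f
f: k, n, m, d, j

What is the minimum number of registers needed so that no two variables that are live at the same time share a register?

4

n, m, d, f all conflict with each other, so at least 4 registers are needed.
Using 4 registers: k=2, c=1, n=3, m=2, a=2, d=4, j=3, f=1. Every pair that conflicts lands in different registers.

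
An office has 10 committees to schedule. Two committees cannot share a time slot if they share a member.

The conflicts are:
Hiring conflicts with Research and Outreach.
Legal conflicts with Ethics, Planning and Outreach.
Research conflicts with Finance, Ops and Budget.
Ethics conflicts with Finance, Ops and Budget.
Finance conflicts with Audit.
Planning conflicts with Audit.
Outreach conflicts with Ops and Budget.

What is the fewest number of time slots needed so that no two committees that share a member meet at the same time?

The cycle Ethics-Finance-Audit-Planning-Legal-Ethics has odd length 5, so it cannot be 2-colored; at least 3 time slots are needed.
3 time slots suffice: time slot 1 → {Research, Ethics, Audit, Outreach}; time slot 2 → {Hiring, Legal, Finance, Ops, Budget}; time slot 3 → {Planning}. Each listed conflict is separated.

3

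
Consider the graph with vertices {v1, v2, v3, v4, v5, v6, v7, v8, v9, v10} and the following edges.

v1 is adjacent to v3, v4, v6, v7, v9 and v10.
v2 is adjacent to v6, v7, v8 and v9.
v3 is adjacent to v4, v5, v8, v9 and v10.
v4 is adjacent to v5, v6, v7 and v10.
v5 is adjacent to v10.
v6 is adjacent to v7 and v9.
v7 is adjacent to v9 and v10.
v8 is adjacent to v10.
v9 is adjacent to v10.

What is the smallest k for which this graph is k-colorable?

v1, v7, v9, v10 are pairwise adjacent (a clique of size 4), so at least 4 colors are needed.
A valid assignment using 4 colors: v1=4, v2=4, v3=3, v4=2, v5=4, v6=1, v7=3, v8=2, v9=2, v10=1. Every edge joins two different colors.

4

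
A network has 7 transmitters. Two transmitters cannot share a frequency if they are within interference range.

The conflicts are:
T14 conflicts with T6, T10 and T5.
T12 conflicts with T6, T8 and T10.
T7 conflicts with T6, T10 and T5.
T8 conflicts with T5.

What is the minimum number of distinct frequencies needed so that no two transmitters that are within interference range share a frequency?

The cycle T12-T6-T14-T5-T8-T12 has odd length 5, so it cannot be 2-colored; at least 3 frequencies are needed.
3 frequencies suffice: frequency 1 → {T14, T12, T7}; frequency 2 → {T6, T10, T5}; frequency 3 → {T8}. Each listed conflict is separated.

3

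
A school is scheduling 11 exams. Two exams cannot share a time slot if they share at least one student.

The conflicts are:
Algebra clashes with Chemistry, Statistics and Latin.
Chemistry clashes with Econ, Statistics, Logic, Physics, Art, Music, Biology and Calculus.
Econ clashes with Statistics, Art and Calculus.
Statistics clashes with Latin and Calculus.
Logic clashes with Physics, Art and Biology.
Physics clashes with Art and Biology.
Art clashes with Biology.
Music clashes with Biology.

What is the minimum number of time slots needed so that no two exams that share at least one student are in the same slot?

Chemistry, Logic, Physics, Art, Biology all conflict with each other, so at least 5 time slots are needed.
5 time slots suffice: Algebra=3, Chemistry=1, Econ=4, Statistics=2, Logic=4, Physics=5, Art=3, Music=3, Biology=2, Latin=1, Calculus=3. Every pair that conflicts lands in different time slots.

5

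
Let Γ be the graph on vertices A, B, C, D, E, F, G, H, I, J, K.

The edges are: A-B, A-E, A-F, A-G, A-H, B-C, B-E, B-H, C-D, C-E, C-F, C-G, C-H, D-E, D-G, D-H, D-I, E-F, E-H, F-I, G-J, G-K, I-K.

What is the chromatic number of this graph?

B, C, E, H are pairwise adjacent (a clique of size 4), so at least 4 colors are needed.
A valid assignment using 4 colors: A=1, B=3, C=1, D=3, E=2, F=3, G=2, H=4, I=1, J=1, K=3. No two adjacent vertices share a color.

4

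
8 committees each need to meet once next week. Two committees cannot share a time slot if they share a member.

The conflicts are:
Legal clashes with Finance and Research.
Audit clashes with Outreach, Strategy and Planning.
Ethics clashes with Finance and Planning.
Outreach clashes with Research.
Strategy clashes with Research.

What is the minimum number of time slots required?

3

The cycle Planning-Audit-Outreach-Research-Legal-Finance-Ethics-Planning has odd length 7, so it cannot be 2-colored; at least 3 time slots are needed.
A valid assignment using 3 time slots: Legal=2, Audit=1, Ethics=1, Outreach=2, Strategy=2, Finance=3, Research=1, Planning=2. Each listed conflict is separated.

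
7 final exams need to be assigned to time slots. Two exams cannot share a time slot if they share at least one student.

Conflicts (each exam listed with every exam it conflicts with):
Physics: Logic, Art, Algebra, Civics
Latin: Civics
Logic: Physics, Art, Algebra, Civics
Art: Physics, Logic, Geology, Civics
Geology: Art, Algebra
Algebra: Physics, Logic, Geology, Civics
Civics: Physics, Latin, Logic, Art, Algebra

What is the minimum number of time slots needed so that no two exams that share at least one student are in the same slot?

Physics, Logic, Art, Civics all conflict with each other, so at least 4 time slots are needed.
A valid assignment using 4 time slots: Physics=4, Latin=2, Logic=3, Art=2, Geology=1, Algebra=2, Civics=1. Each listed conflict is separated.

4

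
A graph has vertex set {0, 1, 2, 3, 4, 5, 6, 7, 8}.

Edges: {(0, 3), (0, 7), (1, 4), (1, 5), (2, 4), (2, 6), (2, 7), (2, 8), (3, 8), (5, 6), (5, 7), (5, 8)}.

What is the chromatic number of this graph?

3

The cycle 8-3-0-7-5-8 has odd length 5, so it cannot be 2-colored; at least 3 colors are needed.
3 colors suffice: 0=red, 1=green, 2=red, 3=green, 4=blue, 5=red, 6=blue, 7=blue, 8=blue. Each edge has distinct colors on its endpoints.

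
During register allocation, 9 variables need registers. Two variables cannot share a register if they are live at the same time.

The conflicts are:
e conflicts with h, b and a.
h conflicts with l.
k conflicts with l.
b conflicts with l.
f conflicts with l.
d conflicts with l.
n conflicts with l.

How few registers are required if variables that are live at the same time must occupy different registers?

e and a conflict, so at least 2 registers are needed.
2 registers suffice: register 1 → {e, l}; register 2 → {h, k, b, f, a, d, n}. Every pair that conflicts lands in different registers.

2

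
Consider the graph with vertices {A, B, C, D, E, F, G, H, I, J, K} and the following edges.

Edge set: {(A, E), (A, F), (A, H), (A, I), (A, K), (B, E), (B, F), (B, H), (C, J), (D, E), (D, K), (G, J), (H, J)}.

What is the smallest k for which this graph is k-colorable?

2

B and F are adjacent, so at least 2 colors are needed.
One proper 2-coloring: A=1, B=1, C=2, D=1, E=2, F=2, G=2, H=2, I=2, J=1, K=2. No two adjacent vertices share a color.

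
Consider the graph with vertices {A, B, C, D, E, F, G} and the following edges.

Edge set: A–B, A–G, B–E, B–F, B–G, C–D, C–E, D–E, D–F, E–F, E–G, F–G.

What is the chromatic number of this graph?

B, E, F, G form a clique, so at least 4 colors are needed.
A valid assignment using 4 colors: A=1, B=2, C=3, D=2, E=1, F=3, G=4. No two adjacent vertices share a color.

4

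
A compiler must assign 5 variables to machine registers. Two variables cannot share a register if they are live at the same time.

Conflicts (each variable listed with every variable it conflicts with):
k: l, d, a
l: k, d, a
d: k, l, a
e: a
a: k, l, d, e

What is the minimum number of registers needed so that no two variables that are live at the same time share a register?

4

k, l, d, a pairwise conflict, so at least 4 registers are needed.
A valid assignment using 4 registers: k=2, l=4, d=3, e=2, a=1. No two conflicting variables share a register.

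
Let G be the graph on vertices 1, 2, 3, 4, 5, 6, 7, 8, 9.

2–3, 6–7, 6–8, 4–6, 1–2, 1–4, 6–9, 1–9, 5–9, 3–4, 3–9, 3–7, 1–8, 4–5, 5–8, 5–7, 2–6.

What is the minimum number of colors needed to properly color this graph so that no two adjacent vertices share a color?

2

4 and 5 are adjacent, so at least 2 colors are needed.
2 colors suffice: color a → {1, 3, 5, 6}; color b → {2, 4, 7, 8, 9}. Every edge joins two different colors.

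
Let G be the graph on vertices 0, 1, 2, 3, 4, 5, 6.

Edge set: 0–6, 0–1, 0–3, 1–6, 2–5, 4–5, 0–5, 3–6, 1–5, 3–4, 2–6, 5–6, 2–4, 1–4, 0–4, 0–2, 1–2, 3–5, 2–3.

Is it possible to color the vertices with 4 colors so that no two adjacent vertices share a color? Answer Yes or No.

0, 2, 3, 4, 5 form a clique, so at least 5 colors are needed.
So 4 colors are not enough.

No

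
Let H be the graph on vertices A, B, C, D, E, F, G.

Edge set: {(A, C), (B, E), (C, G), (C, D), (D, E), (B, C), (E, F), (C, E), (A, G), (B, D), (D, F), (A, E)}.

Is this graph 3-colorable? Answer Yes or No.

B, C, D, E are pairwise adjacent (a clique of size 4), so at least 4 colors are needed.
So 3 colors are not enough.

No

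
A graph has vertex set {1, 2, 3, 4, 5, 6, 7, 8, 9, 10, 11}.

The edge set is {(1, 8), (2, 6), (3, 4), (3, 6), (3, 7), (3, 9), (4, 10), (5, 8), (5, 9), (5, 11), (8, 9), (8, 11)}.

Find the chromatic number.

5, 8, 9 are pairwise adjacent, so at least 3 colors are needed.
One proper 3-coloring: 1=blue, 2=red, 3=red, 4=blue, 5=blue, 6=blue, 7=blue, 8=red, 9=green, 10=red, 11=green. Each edge has distinct colors on its endpoints.

3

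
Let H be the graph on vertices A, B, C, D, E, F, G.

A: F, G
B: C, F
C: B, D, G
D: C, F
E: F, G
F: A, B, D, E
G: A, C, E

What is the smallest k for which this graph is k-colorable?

3

The cycle F-D-C-G-A-F has odd length 5, so it cannot be 2-colored; at least 3 colors are needed.
3 colors suffice: color red → {C, F}; color blue → {B, D, G}; color green → {A, E}. Each edge has distinct colors on its endpoints.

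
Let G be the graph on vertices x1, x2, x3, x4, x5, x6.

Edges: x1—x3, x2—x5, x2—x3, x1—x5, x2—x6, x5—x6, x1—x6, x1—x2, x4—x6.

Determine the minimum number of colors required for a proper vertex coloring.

x1, x2, x5, x6 form a clique, so at least 4 colors are needed.
One proper 4-coloring: x1=R, x2=G, x3=B, x4=R, x5=Y, x6=B. Every edge joins two different colors.

4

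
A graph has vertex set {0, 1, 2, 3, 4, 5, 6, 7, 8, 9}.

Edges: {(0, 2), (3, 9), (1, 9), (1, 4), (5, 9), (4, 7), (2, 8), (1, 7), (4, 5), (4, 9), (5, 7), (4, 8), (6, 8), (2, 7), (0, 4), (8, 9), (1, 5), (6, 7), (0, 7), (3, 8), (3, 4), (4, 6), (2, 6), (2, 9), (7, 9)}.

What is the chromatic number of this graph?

1, 4, 5, 7, 9 are pairwise adjacent (a clique of size 5), so at least 5 colors are needed.
One proper 5-coloring: 0=blue, 1=yellow, 2=red, 3=yellow, 4=red, 5=purple, 6=blue, 7=green, 8=green, 9=blue. Every edge joins two different colors.

5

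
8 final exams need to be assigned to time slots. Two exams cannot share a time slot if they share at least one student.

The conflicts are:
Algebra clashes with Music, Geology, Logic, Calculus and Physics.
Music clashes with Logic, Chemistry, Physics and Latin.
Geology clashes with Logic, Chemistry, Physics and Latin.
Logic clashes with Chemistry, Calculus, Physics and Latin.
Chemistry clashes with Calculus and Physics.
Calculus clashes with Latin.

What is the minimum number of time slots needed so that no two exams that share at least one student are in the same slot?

4

Algebra, Geology, Logic, Physics are mutually in conflict, so at least 4 time slots are needed.
4 time slots suffice: Algebra=4, Music=3, Geology=3, Logic=1, Chemistry=4, Calculus=2, Physics=2, Latin=4. Each listed conflict is separated.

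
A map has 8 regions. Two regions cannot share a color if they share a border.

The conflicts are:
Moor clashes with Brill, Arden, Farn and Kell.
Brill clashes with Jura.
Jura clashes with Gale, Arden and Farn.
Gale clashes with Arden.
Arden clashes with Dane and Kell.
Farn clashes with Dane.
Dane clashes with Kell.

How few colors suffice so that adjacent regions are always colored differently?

3

Arden, Dane, Kell all conflict with each other, so at least 3 colors are needed.
3 colors suffice: Moor=2, Brill=1, Jura=2, Gale=3, Arden=1, Farn=1, Dane=2, Kell=3. No two conflicting regions share a color.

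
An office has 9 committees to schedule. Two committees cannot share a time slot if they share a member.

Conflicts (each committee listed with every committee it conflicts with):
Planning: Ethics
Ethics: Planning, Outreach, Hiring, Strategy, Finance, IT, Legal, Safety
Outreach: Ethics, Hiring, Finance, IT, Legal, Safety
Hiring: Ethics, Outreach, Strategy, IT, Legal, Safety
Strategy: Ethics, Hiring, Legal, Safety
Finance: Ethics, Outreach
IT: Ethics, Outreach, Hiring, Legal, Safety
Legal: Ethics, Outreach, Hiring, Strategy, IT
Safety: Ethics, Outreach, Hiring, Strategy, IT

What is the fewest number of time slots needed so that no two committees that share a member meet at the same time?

5

Ethics, Outreach, Hiring, IT, Legal pairwise conflict, so at least 5 time slots are needed.
5 time slots suffice: Planning=2, Ethics=1, Outreach=3, Hiring=2, Strategy=3, Finance=2, IT=5, Legal=4, Safety=4. Each listed conflict is separated.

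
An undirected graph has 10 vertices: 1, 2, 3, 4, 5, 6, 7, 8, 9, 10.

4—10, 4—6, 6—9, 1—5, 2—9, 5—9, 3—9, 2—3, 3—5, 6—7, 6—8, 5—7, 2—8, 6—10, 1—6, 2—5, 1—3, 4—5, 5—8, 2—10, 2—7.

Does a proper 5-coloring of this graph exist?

Yes

The chromatic number is 4. 2, 3, 5, 9 are pairwise adjacent (a clique of size 4), so at least 4 colors are needed.
4 colors suffice: color a → {5, 6}; color b → {1, 2, 4}; color c → {7, 8, 9, 10}; color d → {3}.
Since 5 ≥ 4, a proper 5-coloring certainly exists.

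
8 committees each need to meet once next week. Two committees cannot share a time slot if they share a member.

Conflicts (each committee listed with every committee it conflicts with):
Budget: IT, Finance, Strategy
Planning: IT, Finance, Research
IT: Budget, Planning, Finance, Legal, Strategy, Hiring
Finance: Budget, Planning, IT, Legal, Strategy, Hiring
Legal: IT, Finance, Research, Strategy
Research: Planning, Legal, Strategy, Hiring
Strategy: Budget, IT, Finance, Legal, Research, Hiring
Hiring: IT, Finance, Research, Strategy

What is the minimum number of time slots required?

4

Budget, IT, Finance, Strategy are mutually in conflict, so at least 4 time slots are needed.
Using 4 time slots: Budget=4, Planning=3, IT=2, Finance=1, Legal=4, Research=1, Strategy=3, Hiring=4. Every pair that conflicts lands in different time slots.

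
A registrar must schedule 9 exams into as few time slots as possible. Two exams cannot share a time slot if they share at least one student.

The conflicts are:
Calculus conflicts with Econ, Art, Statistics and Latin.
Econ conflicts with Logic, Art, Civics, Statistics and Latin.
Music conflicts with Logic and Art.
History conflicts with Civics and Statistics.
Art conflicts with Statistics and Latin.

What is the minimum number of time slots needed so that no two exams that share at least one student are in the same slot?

4

Calculus, Econ, Art, Latin are mutually in conflict, so at least 4 time slots are needed.
4 time slots suffice: time slot 1 → {Econ, Music, History}; time slot 2 → {Logic, Art, Civics}; time slot 3 → {Statistics, Latin}; time slot 4 → {Calculus}. No two conflicting exams share a time slot.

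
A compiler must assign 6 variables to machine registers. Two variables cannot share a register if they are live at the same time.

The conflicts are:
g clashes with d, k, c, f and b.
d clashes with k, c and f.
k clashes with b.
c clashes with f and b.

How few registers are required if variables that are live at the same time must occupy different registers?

g, d, c, f pairwise conflict, so at least 4 registers are needed.
4 registers suffice: register 1 → {g}; register 2 → {k, c}; register 3 → {d, b}; register 4 → {f}. No two conflicting variables share a register.

4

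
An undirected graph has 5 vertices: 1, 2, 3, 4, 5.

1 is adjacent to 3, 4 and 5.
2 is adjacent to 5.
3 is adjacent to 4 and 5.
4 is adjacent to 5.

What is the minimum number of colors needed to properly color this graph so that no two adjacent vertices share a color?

4

1, 3, 4, 5 form a clique, so at least 4 colors are needed.
4 colors suffice: color red → {5}; color blue → {2, 4}; color green → {1}; color yellow → {3}. No two adjacent vertices share a color.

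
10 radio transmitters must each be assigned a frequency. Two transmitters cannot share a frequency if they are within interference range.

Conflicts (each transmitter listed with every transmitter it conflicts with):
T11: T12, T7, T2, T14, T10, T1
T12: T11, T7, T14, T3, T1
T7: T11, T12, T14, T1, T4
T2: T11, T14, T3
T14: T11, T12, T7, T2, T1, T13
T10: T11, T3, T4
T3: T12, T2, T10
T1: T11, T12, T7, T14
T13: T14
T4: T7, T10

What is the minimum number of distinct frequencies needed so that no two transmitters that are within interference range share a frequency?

5

T11, T12, T7, T14, T1 pairwise conflict, so at least 5 frequencies are needed.
A valid assignment using 5 frequencies: T11=1, T12=3, T7=4, T2=3, T14=2, T10=2, T3=1, T1=5, T13=1, T4=1. Every pair that conflicts lands in different frequencies.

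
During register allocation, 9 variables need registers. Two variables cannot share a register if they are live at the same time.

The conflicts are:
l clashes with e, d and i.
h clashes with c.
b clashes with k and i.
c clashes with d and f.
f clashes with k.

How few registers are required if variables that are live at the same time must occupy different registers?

The cycle d-c-f-k-b-i-l-d has odd length 7, so it cannot be 2-colored; at least 3 registers are needed.
A valid assignment using 3 registers: l=1, h=2, b=3, e=2, c=1, d=2, f=2, k=1, i=2. No two conflicting variables share a register.

3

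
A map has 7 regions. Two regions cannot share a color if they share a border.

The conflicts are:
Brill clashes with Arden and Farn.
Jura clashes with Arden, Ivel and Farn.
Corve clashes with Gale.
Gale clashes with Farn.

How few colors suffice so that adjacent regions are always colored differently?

Gale and Farn conflict, so at least 2 colors are needed.
One proper 2-coloring: Brill=2, Jura=2, Arden=1, Ivel=1, Corve=1, Gale=2, Farn=1. Each listed conflict is separated.

2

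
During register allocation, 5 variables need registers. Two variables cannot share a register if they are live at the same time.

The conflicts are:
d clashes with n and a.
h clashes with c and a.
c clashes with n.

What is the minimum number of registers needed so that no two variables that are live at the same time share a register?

3

The cycle h-c-n-d-a-h has odd length 5, so it cannot be 2-colored; at least 3 registers are needed.
3 registers suffice: register 1 → {h, n}; register 2 → {c, a}; register 3 → {d}. No two conflicting variables share a register.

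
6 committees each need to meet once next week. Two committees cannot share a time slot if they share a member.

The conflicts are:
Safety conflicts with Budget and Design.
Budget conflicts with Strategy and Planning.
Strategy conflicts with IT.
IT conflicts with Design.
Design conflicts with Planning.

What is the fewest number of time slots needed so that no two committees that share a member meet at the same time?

3

The cycle Design-Safety-Budget-Strategy-IT-Design has odd length 5, so it cannot be 2-colored; at least 3 time slots are needed.
3 time slots suffice: Safety=2, Budget=1, Strategy=3, IT=2, Design=1, Planning=2. Each listed conflict is separated.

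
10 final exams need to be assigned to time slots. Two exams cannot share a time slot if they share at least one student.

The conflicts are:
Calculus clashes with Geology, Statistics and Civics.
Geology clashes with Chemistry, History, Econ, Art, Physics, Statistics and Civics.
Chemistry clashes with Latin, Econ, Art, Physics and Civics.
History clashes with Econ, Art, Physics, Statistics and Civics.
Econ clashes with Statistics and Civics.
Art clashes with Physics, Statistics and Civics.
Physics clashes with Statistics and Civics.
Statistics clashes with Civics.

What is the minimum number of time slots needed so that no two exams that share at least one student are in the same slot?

Geology, History, Art, Physics, Statistics, Civics are mutually in conflict, so at least 6 time slots are needed.
6 time slots suffice: Calculus=4, Geology=1, Chemistry=3, History=5, Latin=1, Econ=4, Art=4, Physics=6, Statistics=3, Civics=2. Every pair that conflicts lands in different time slots.

6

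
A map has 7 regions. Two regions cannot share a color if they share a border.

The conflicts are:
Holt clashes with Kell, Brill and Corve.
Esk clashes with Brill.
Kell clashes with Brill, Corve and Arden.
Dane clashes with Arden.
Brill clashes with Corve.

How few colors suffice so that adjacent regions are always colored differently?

4

Holt, Kell, Brill, Corve are mutually in conflict, so at least 4 colors are needed.
4 colors suffice: color 1 → {Esk, Kell, Dane}; color 2 → {Brill, Arden}; color 3 → {Holt}; color 4 → {Corve}. Every pair that conflicts lands in different colors.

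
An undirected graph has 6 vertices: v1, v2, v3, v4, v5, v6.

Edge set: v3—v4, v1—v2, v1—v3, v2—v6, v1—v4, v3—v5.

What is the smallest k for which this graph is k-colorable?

v1, v3, v4 form a triangle, so at least 3 colors are needed.
3 colors suffice: color red → {v1, v5, v6}; color blue → {v2, v3}; color green → {v4}. Every edge joins two different colors.

3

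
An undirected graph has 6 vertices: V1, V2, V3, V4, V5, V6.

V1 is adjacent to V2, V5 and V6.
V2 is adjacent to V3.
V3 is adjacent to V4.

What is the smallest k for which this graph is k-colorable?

V3 and V4 are adjacent, so at least 2 colors are needed.
A valid assignment using 2 colors: V1=1, V2=2, V3=1, V4=2, V5=2, V6=2. Every edge joins two different colors.

2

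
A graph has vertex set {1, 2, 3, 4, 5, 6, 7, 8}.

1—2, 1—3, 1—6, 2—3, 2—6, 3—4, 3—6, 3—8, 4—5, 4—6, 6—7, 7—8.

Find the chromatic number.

4

1, 2, 3, 6 are mutually adjacent (a clique of size 4), so at least 4 colors are needed.
One proper 4-coloring: 1=d, 2=c, 3=a, 4=c, 5=a, 6=b, 7=a, 8=b. Each edge has distinct colors on its endpoints.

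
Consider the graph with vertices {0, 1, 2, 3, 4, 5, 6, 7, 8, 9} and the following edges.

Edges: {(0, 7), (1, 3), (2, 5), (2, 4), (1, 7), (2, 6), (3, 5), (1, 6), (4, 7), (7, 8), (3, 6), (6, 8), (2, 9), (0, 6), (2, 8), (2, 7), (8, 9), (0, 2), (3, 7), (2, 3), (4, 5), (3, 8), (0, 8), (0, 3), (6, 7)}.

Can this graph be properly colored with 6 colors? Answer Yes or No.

Yes

The chromatic number is 6. 0, 2, 3, 6, 7, 8 are pairwise adjacent (a clique of size 6), so at least 6 colors are needed.
One proper 6-coloring: 0=f, 1=a, 2=a, 3=c, 4=c, 5=b, 6=d, 7=b, 8=e, 9=b.
That is already a proper 6-coloring.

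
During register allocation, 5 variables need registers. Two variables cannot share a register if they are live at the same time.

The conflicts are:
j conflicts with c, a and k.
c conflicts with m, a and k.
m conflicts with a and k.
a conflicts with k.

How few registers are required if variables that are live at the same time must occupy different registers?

c, m, a, k pairwise conflict, so at least 4 registers are needed.
4 registers suffice: register 1 → {k}; register 2 → {a}; register 3 → {c}; register 4 → {j, m}. Every pair that conflicts lands in different registers.

4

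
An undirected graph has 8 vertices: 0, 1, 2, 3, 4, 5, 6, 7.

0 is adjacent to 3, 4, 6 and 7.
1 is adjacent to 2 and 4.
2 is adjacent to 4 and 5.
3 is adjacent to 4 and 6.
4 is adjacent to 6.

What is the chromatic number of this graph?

4

0, 3, 4, 6 are pairwise adjacent (a clique of size 4), so at least 4 colors are needed.
4 colors suffice: color red → {4, 5, 7}; color blue → {0, 2}; color green → {1, 3}; color yellow → {6}. Each edge has distinct colors on its endpoints.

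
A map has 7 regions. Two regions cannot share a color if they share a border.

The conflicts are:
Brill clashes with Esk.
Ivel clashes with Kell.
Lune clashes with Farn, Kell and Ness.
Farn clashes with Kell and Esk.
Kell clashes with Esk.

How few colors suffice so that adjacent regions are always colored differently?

3

Lune, Farn, Kell pairwise conflict, so at least 3 colors are needed.
3 colors suffice: color 1 → {Brill, Kell, Ness}; color 2 → {Ivel, Lune, Esk}; color 3 → {Farn}. No two conflicting regions share a color.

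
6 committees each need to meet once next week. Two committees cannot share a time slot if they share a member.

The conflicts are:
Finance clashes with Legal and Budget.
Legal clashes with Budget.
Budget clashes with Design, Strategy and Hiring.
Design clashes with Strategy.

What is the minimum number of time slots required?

3

Finance, Legal, Budget all conflict with each other, so at least 3 time slots are needed.
3 time slots suffice: time slot 1 → {Budget}; time slot 2 → {Finance, Design, Hiring}; time slot 3 → {Legal, Strategy}. No two conflicting committees share a time slot.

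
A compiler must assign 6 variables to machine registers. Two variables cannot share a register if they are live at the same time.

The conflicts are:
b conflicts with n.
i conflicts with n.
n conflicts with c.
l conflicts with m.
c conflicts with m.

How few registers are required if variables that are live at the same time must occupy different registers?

i and n conflict, so at least 2 registers are needed.
A valid assignment using 2 registers: b=2, i=2, n=1, l=2, c=2, m=1. No two conflicting variables share a register.

2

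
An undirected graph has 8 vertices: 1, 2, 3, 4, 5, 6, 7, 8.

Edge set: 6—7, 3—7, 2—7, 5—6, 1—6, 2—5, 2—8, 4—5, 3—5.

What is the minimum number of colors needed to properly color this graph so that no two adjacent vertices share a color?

2

3 and 7 are adjacent, so at least 2 colors are needed.
2 colors suffice: color red → {1, 5, 7, 8}; color blue → {2, 3, 4, 6}. No two adjacent vertices share a color.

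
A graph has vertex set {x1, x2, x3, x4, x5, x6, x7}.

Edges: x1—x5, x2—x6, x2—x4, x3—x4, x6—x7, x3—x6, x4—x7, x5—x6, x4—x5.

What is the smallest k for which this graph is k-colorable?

2

x4 and x7 are adjacent, so at least 2 colors are needed.
2 colors suffice: color 1 → {x1, x4, x6}; color 2 → {x2, x3, x5, x7}. Each edge has distinct colors on its endpoints.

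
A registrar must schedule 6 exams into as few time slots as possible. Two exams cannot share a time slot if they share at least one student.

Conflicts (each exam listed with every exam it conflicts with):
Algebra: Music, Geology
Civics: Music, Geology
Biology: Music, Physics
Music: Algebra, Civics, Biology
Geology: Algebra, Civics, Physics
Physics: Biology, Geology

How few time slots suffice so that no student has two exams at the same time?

The cycle Music-Biology-Physics-Geology-Civics-Music has odd length 5, so it cannot be 2-colored; at least 3 time slots are needed.
3 time slots suffice: time slot 1 → {Music, Geology}; time slot 2 → {Algebra, Civics, Physics}; time slot 3 → {Biology}. Every pair that conflicts lands in different time slots.

3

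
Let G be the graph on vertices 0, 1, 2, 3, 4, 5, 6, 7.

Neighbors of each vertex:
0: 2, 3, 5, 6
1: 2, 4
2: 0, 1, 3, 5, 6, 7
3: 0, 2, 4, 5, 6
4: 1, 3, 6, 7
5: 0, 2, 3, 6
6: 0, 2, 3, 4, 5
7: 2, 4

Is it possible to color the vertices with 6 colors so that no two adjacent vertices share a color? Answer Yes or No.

The chromatic number is 5. 0, 2, 3, 5, 6 are pairwise adjacent (a clique of size 5), so at least 5 colors are needed.
A valid assignment using 5 colors: 0=e, 1=b, 2=a, 3=c, 4=a, 5=d, 6=b, 7=b.
Since 6 ≥ 5, a proper 6-coloring certainly exists.

Yes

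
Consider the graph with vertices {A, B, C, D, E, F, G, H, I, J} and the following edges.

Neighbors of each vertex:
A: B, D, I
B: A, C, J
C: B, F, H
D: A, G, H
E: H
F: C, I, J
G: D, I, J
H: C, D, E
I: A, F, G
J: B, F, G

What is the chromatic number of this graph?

The cycle B-J-G-D-A-B has odd length 5, so it cannot be 2-colored; at least 3 colors are needed.
3 colors suffice: color 1 → {B, F, G, H}; color 2 → {C, D, E, I, J}; color 3 → {A}. Every edge joins two different colors.

3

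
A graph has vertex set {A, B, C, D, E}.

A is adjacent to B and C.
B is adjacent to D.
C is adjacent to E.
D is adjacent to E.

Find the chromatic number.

The cycle C-A-B-D-E-C has odd length 5, so it cannot be 2-colored; at least 3 colors are needed.
3 colors suffice: color 1 → {B, C}; color 2 → {A, E}; color 3 → {D}. Every edge joins two different colors.

3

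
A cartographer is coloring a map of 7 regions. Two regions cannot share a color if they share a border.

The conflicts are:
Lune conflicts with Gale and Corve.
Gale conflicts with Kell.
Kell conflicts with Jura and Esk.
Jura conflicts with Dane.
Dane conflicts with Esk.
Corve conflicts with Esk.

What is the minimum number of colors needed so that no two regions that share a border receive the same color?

The cycle Corve-Lune-Gale-Kell-Esk-Corve has odd length 5, so it cannot be 2-colored; at least 3 colors are needed.
3 colors suffice: color 1 → {Lune, Kell, Dane}; color 2 → {Gale, Jura, Esk}; color 3 → {Corve}. Every pair that conflicts lands in different colors.

3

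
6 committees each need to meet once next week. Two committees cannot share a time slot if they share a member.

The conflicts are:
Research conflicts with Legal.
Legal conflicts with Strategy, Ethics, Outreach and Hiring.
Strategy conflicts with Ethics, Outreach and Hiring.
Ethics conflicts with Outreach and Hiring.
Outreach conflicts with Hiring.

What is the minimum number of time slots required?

5

Legal, Strategy, Ethics, Outreach, Hiring all conflict with each other, so at least 5 time slots are needed.
5 time slots suffice: Research=2, Legal=1, Strategy=4, Ethics=5, Outreach=3, Hiring=2. Each listed conflict is separated.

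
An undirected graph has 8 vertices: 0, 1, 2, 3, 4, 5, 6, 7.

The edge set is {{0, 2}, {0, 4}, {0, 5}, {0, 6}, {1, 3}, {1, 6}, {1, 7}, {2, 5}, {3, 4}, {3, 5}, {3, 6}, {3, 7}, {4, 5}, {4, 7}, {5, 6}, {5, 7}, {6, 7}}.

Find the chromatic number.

3, 5, 6, 7 are mutually adjacent (a clique of size 4), so at least 4 colors are needed.
A valid assignment using 4 colors: 0=c, 1=a, 2=b, 3=c, 4=b, 5=a, 6=b, 7=d. No two adjacent vertices share a color.

4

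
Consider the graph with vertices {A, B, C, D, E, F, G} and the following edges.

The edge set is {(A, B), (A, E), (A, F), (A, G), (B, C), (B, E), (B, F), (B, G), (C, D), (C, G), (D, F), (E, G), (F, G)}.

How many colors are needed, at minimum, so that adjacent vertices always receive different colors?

4

A, B, F, G form a clique, so at least 4 colors are needed.
One proper 4-coloring: A=yellow, B=blue, C=green, D=red, E=green, F=green, G=red. Every edge joins two different colors.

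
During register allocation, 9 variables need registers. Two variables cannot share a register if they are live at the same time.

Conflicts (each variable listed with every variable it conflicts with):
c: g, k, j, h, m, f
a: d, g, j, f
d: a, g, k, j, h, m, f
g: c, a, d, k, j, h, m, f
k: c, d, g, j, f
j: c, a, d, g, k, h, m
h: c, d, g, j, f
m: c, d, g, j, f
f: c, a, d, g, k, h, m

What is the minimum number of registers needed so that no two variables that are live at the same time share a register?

4

d, g, k, f all conflict with each other, so at least 4 registers are needed.
4 registers suffice: register 1 → {g}; register 2 → {c, d}; register 3 → {j, f}; register 4 → {a, k, h, m}. Each listed conflict is separated.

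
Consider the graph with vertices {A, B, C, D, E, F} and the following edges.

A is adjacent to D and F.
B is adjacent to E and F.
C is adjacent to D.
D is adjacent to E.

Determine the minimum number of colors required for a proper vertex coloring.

3

The cycle F-B-E-D-A-F has odd length 5, so it cannot be 2-colored; at least 3 colors are needed.
3 colors suffice: color 1 → {D, F}; color 2 → {A, C, E}; color 3 → {B}. Each edge has distinct colors on its endpoints.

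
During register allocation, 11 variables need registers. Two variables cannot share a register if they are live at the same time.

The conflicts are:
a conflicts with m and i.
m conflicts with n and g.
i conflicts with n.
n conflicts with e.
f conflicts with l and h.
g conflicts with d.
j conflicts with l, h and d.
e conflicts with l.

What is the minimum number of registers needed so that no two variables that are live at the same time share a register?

The cycle n-m-g-d-j-l-e-n has odd length 7, so it cannot be 2-colored; at least 3 registers are needed.
3 registers suffice: a=1, m=2, i=2, n=1, f=2, g=3, j=2, e=2, l=1, h=1, d=1. Every pair that conflicts lands in different registers.

3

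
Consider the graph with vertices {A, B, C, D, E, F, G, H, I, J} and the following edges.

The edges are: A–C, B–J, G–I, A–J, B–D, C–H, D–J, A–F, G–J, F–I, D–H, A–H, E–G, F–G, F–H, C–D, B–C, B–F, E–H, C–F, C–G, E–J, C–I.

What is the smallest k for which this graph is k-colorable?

4

A, C, F, H are mutually adjacent (a clique of size 4), so at least 4 colors are needed.
4 colors suffice: color 1 → {C, J}; color 2 → {D, E, F}; color 3 → {B, G, H}; color 4 → {A, I}. No two adjacent vertices share a color.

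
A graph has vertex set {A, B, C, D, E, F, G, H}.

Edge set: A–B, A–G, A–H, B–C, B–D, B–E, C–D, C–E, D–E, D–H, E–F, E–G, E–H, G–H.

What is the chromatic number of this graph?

4

B, C, D, E are pairwise adjacent (a clique of size 4), so at least 4 colors are needed.
4 colors suffice: color red → {A, E}; color blue → {B, F, H}; color green → {D, G}; color yellow → {C}. No two adjacent vertices share a color.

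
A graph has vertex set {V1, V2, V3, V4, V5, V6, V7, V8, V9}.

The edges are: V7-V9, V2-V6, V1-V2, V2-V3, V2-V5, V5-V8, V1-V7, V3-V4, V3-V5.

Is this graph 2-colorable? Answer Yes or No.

No

V2, V3, V5 are pairwise adjacent, so at least 3 colors are needed.
So 2 colors are not enough.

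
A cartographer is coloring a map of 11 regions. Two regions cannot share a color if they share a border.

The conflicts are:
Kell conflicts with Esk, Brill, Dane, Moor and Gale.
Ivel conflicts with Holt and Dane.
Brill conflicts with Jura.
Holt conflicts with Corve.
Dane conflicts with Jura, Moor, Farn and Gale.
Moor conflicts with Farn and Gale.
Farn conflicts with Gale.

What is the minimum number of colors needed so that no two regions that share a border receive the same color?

Kell, Dane, Moor, Gale all conflict with each other, so at least 4 colors are needed.
One proper 4-coloring: Kell=2, Esk=1, Ivel=2, Brill=1, Holt=1, Dane=1, Jura=2, Moor=3, Farn=2, Gale=4, Corve=2. Every pair that conflicts lands in different colors.

4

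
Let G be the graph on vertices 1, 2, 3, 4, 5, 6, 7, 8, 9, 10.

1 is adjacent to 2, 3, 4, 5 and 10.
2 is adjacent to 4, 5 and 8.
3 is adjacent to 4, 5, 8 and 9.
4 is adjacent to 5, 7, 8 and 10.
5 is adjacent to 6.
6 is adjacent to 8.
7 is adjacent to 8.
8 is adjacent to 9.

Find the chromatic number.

4

1, 2, 4, 5 are pairwise adjacent (a clique of size 4), so at least 4 colors are needed.
One proper 4-coloring: 1=b, 2=c, 3=c, 4=a, 5=d, 6=a, 7=c, 8=b, 9=a, 10=c. Every edge joins two different colors.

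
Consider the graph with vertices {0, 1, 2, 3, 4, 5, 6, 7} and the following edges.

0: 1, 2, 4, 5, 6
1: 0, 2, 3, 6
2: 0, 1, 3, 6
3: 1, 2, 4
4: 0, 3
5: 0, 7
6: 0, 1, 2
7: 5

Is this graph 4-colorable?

Yes

The chromatic number is 4. 0, 1, 2, 6 are mutually adjacent (a clique of size 4), so at least 4 colors are needed.
4 colors suffice: color a → {0, 3, 7}; color b → {1, 4, 5}; color c → {2}; color d → {6}.
That is already a proper 4-coloring.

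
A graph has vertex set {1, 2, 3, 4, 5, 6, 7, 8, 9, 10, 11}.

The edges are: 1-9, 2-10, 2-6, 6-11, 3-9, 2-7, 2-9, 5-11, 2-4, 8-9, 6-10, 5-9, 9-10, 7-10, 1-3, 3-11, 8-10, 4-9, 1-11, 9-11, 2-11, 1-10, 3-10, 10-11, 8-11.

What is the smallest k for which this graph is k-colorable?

5

1, 3, 9, 10, 11 are pairwise adjacent (a clique of size 5), so at least 5 colors are needed.
5 colors suffice: 1=yellow, 2=yellow, 3=purple, 4=blue, 5=blue, 6=red, 7=red, 8=yellow, 9=red, 10=blue, 11=green. No two adjacent vertices share a color.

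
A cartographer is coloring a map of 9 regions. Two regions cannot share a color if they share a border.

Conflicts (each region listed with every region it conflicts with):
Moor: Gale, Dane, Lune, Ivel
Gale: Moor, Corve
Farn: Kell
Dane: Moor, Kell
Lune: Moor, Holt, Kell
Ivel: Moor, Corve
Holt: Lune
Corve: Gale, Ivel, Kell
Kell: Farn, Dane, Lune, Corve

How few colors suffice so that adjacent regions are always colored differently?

3

The cycle Ivel-Corve-Kell-Lune-Moor-Ivel has odd length 5, so it cannot be 2-colored; at least 3 colors are needed.
3 colors suffice: color 1 → {Moor, Holt, Kell}; color 2 → {Farn, Dane, Lune, Corve}; color 3 → {Gale, Ivel}. Each listed conflict is separated.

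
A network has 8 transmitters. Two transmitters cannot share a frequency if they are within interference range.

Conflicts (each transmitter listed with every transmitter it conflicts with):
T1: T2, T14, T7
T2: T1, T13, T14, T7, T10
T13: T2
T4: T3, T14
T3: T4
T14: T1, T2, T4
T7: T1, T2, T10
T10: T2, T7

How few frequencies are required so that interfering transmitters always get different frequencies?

T1, T2, T7 pairwise conflict, so at least 3 frequencies are needed.
3 frequencies suffice: T1=3, T2=1, T13=2, T4=1, T3=2, T14=2, T7=2, T10=3. No two conflicting transmitters share a frequency.

3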